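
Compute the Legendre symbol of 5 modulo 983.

-1

5 ≡ 1 (mod 4), so quadratic reciprocity gives (5/983) = (983/5). Reduce: 983 ≡ 3 (mod 5). Now have (3/5).
5 ≡ 1 (mod 4), so quadratic reciprocity gives (3/5) = (5/3). Reduce: 5 ≡ 2 (mod 3). Now have (2/3).
Factor out 2: 2 = 2. Since 3 ≡ 3 (mod 8), (2/3) = -1. Now have -(1/3).
(1/3) = 1. Collecting the sign factors: -1.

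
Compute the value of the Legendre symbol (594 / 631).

1

(594 / 631)
  = (297 / 631)    [631 ≡ 7 mod 8 ⇒ (2 / 631) = +1]
  = (631 / 297)    [QR: 297 ≡ 1 mod 4, sign kept]
  = (37 / 297)    [631 ≡ 37 mod 297]
  = (297 / 37)    [QR: 37 ≡ 1 mod 4, sign kept]
  = (1 / 37)    [297 ≡ 1 mod 37]
  = 1    [(1 / 37) = 1]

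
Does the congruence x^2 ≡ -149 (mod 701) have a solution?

no

Pull out -1: (-149|701) = (-1|701)·(149|701). Since 701 ≡ 1 (mod 4), (-1|701) = +1. Now have (149|701).
149 ≡ 1 (mod 4), so quadratic reciprocity gives (149|701) = (701|149). Reduce: 701 ≡ 105 (mod 149). Now have (105|149).
105 ≡ 1 (mod 4), so quadratic reciprocity gives (105|149) = (149|105). Reduce: 149 ≡ 44 (mod 105). Now have (44|105).
Factor out 2: 44 = 2^2·11. Since 105 ≡ 1 (mod 8), (2|105) = +1, and (2|105)^2 = +1. Now have (11|105).
105 ≡ 1 (mod 4), so quadratic reciprocity gives (11|105) = (105|11). Reduce: 105 ≡ 6 (mod 11). Now have (6|11).
Factor out 2: 6 = 2·3. Since 11 ≡ 3 (mod 8), (2|11) = -1. Now have -(3|11).
Both 3 ≡ 3 and 11 ≡ 3 (mod 4), so reciprocity gives (3|11) = -(11|3). Reduce: 11 ≡ 2 (mod 3). Now have (2|3).
Factor out 2: 2 = 2. Since 3 ≡ 3 (mod 8), (2|3) = -1. Now have -(1|3).
(1|3) = 1. Collecting the sign factors: -1.
The Legendre symbol is -1, so x^2 ≡ -149 (mod 701) has no solution.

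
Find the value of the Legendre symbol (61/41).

(61/41)
  = (20/41)    [61 ≡ 20 mod 41]
  = (5/41)    [41 ≡ 1 mod 8 ⇒ (2/41)^2 = +1]
  = (41/5)    [QR: 5 ≡ 1 mod 4, sign kept]
  = (1/5)    [41 ≡ 1 mod 5]
  = 1    [(1/5) = 1]

1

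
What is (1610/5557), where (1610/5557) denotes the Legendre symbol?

1

(1610/5557)
  = -(805/5557)    [5557 ≡ 5 mod 8 ⇒ (2/5557) = -1]
  = -(5557/805)    [QR: 805 ≡ 1 mod 4, sign kept]
  = -(727/805)    [5557 ≡ 727 mod 805]
  = -(805/727)    [QR: 805 ≡ 1 mod 4, sign kept]
  = -(78/727)    [805 ≡ 78 mod 727]
  = -(39/727)    [727 ≡ 7 mod 8 ⇒ (2/727) = +1]
  = (727/39)    [QR: both ≡ 3 mod 4, sign flips]
  = (25/39)    [727 ≡ 25 mod 39]
  = (39/25)    [QR: 25 ≡ 1 mod 4, sign kept]
  = (14/25)    [39 ≡ 14 mod 25]
  = (7/25)    [25 ≡ 1 mod 8 ⇒ (2/25) = +1]
  = (25/7)    [QR: 25 ≡ 1 mod 4, sign kept]
  = (4/7)    [25 ≡ 4 mod 7]
  = (1/7)    [7 ≡ 7 mod 8 ⇒ (2/7)^2 = +1]
  = 1    [(1/7) = 1]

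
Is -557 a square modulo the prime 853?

Reduce the numerator: -557 ≡ 296 (mod 853), so (-557|853) = (296|853).
Factor out 2: 296 = 2^3·37. Since 853 ≡ 5 (mod 8), (2|853) = -1, and (2|853)^3 = -1. Now have -(37|853).
37 ≡ 1 (mod 4), so quadratic reciprocity gives (37|853) = (853|37). Reduce: 853 ≡ 2 (mod 37). Now have -(2|37).
Factor out 2: 2 = 2. Since 37 ≡ 5 (mod 8), (2|37) = -1. Now have (1|37).
(1|37) = 1. Collecting the sign factors: 1.
The Legendre symbol is 1, so x^2 ≡ -557 (mod 853) has solution.

yes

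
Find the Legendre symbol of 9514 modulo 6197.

-1

Reduce the numerator: 9514 ≡ 3317 (mod 6197), so (9514|6197) = (3317|6197).
3317 ≡ 1 (mod 4), so quadratic reciprocity gives (3317|6197) = (6197|3317). Reduce: 6197 ≡ 2880 (mod 3317). Now have (2880|3317).
Factor out 2: 2880 = 2^6·45. Since 3317 ≡ 5 (mod 8), (2|3317) = -1, and (2|3317)^6 = +1. Now have (45|3317).
45 ≡ 1 (mod 4), so quadratic reciprocity gives (45|3317) = (3317|45). Reduce: 3317 ≡ 32 (mod 45). Now have (32|45).
Factor out 2: 32 = 2^5. Since 45 ≡ 5 (mod 8), (2|45) = -1, and (2|45)^5 = -1. Now have -(1|45).
(1|45) = 1. Collecting the sign factors: -1.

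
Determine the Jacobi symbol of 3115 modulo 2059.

Reduce the numerator: 3115 ≡ 1056 (mod 2059), so (3115|2059) = (1056|2059).
Factor out 2: 1056 = 2^5·33. Since 2059 ≡ 3 (mod 8), (2|2059) = -1, and (2|2059)^5 = -1. Now have -(33|2059).
33 ≡ 1 (mod 4), so quadratic reciprocity gives (33|2059) = (2059|33). Reduce: 2059 ≡ 13 (mod 33). Now have -(13|33).
13 ≡ 1 (mod 4), so quadratic reciprocity gives (13|33) = (33|13). Reduce: 33 ≡ 7 (mod 13). Now have -(7|13).
13 ≡ 1 (mod 4), so quadratic reciprocity gives (7|13) = (13|7). Reduce: 13 ≡ 6 (mod 7). Now have -(6|7).
Factor out 2: 6 = 2·3. Since 7 ≡ 7 (mod 8), (2|7) = +1. Now have -(3|7).
Both 3 ≡ 3 and 7 ≡ 3 (mod 4), so reciprocity gives (3|7) = -(7|3). Reduce: 7 ≡ 1 (mod 3). Now have (1|3).
(1|3) = 1. Collecting the sign factors: 1.

1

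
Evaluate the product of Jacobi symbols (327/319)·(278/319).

By multiplicativity, (327·278/319) = (327/319)·(278/319).
First factor (327/319):
Reduce the numerator: 327 ≡ 8 (mod 319), so (327/319) = (8/319).
Factor out 2: 8 = 2^3. Since 319 ≡ 7 (mod 8), (2/319) = +1, and (2/319)^3 = +1. Now have (1/319).
(1/319) = 1. Collecting the sign factors: 1.
Second factor (278/319):
Factor out 2: 278 = 2·139. Since 319 ≡ 7 (mod 8), (2/319) = +1. Now have (139/319).
Both 139 ≡ 3 and 319 ≡ 3 (mod 4), so reciprocity gives (139/319) = -(319/139). Reduce: 319 ≡ 41 (mod 139). Now have -(41/139).
41 ≡ 1 (mod 4), so quadratic reciprocity gives (41/139) = (139/41). Reduce: 139 ≡ 16 (mod 41). Now have -(16/41).
Factor out 2: 16 = 2^4. Since 41 ≡ 1 (mod 8), (2/41) = +1, and (2/41)^4 = +1. Now have -(1/41).
(1/41) = 1. Collecting the sign factors: -1.
Product: (1)·(-1) = -1.

-1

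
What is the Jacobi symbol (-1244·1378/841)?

1

By multiplicativity, (-1244·1378/841) = (-1244/841)·(1378/841).
First factor (-1244/841):
Pull out -1: (-1244/841) = (-1/841)·(1244/841). Since 841 ≡ 1 (mod 4), (-1/841) = +1. Now have (1244/841).
Reduce the numerator: 1244 ≡ 403 (mod 841), so (1244/841) = (403/841).
841 ≡ 1 (mod 4), so quadratic reciprocity gives (403/841) = (841/403). Reduce: 841 ≡ 35 (mod 403). Now have (35/403).
Both 35 ≡ 3 and 403 ≡ 3 (mod 4), so reciprocity gives (35/403) = -(403/35). Reduce: 403 ≡ 18 (mod 35). Now have -(18/35).
Factor out 2: 18 = 2·9. Since 35 ≡ 3 (mod 8), (2/35) = -1. Now have (9/35).
9 ≡ 1 (mod 4), so quadratic reciprocity gives (9/35) = (35/9). Reduce: 35 ≡ 8 (mod 9). Now have (8/9).
Factor out 2: 8 = 2^3. Since 9 ≡ 1 (mod 8), (2/9) = +1, and (2/9)^3 = +1. Now have (1/9).
(1/9) = 1. Collecting the sign factors: 1.
Second factor (1378/841):
Reduce the numerator: 1378 ≡ 537 (mod 841), so (1378/841) = (537/841).
537 ≡ 1 (mod 4), so quadratic reciprocity gives (537/841) = (841/537). Reduce: 841 ≡ 304 (mod 537). Now have (304/537).
Factor out 2: 304 = 2^4·19. Since 537 ≡ 1 (mod 8), (2/537) = +1, and (2/537)^4 = +1. Now have (19/537).
537 ≡ 1 (mod 4), so quadratic reciprocity gives (19/537) = (537/19). Reduce: 537 ≡ 5 (mod 19). Now have (5/19).
5 ≡ 1 (mod 4), so quadratic reciprocity gives (5/19) = (19/5). Reduce: 19 ≡ 4 (mod 5). Now have (4/5).
Factor out 2: 4 = 2^2. Since 5 ≡ 5 (mod 8), (2/5) = -1, and (2/5)^2 = +1. Now have (1/5).
(1/5) = 1. Collecting the sign factors: 1.
Product: (1)·(1) = 1.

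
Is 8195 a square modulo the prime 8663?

yes

(8195/8663)
  = -(8663/8195)    [QR: both ≡ 3 mod 4, sign flips]
  = -(468/8195)    [8663 ≡ 468 mod 8195]
  = -(117/8195)    [8195 ≡ 3 mod 8 ⇒ (2/8195)^2 = +1]
  = -(8195/117)    [QR: 117 ≡ 1 mod 4, sign kept]
  = -(5/117)    [8195 ≡ 5 mod 117]
  = -(117/5)    [QR: 5 ≡ 1 mod 4, sign kept]
  = -(2/5)    [117 ≡ 2 mod 5]
  = (1/5)    [5 ≡ 5 mod 8 ⇒ (2/5) = -1]
  = 1    [(1/5) = 1]
The Legendre symbol is 1, so x^2 ≡ 8195 (mod 8663) has solution.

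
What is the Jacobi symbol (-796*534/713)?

By multiplicativity, (-796·534/713) = (-796/713)·(534/713).
First factor (-796/713):
(-796/713)
  = (796/713)    [713 ≡ 1 mod 4 ⇒ (-1/713) = +1]
  = (83/713)    [796 ≡ 83 mod 713]
  = (713/83)    [QR: 713 ≡ 1 mod 4, sign kept]
  = (49/83)    [713 ≡ 49 mod 83]
  = (83/49)    [QR: 49 ≡ 1 mod 4, sign kept]
  = (34/49)    [83 ≡ 34 mod 49]
  = (17/49)    [49 ≡ 1 mod 8 ⇒ (2/49) = +1]
  = (49/17)    [QR: 17 ≡ 1 mod 4, sign kept]
  = (15/17)    [49 ≡ 15 mod 17]
  = (17/15)    [QR: 17 ≡ 1 mod 4, sign kept]
  = (2/15)    [17 ≡ 2 mod 15]
  = (1/15)    [15 ≡ 7 mod 8 ⇒ (2/15) = +1]
  = 1    [(1/15) = 1]
Second factor (534/713):
(534/713)
  = (267/713)    [713 ≡ 1 mod 8 ⇒ (2/713) = +1]
  = (713/267)    [QR: 713 ≡ 1 mod 4, sign kept]
  = (179/267)    [713 ≡ 179 mod 267]
  = -(267/179)    [QR: both ≡ 3 mod 4, sign flips]
  = -(88/179)    [267 ≡ 88 mod 179]
  = (11/179)    [179 ≡ 3 mod 8 ⇒ (2/179)^3 = -1]
  = -(179/11)    [QR: both ≡ 3 mod 4, sign flips]
  = -(3/11)    [179 ≡ 3 mod 11]
  = (11/3)    [QR: both ≡ 3 mod 4, sign flips]
  = (2/3)    [11 ≡ 2 mod 3]
  = -(1/3)    [3 ≡ 3 mod 8 ⇒ (2/3) = -1]
  = -1    [(1/3) = 1]
Product: (1)·(-1) = -1.

-1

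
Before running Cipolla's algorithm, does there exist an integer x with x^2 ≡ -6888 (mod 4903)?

Pull out -1: (-6888/4903) = (-1/4903)·(6888/4903). Since 4903 ≡ 3 (mod 4), (-1/4903) = -1. Now have -(6888/4903).
Reduce the numerator: 6888 ≡ 1985 (mod 4903), so (6888/4903) = (1985/4903).
1985 ≡ 1 (mod 4), so quadratic reciprocity gives (1985/4903) = (4903/1985). Reduce: 4903 ≡ 933 (mod 1985). Now have -(933/1985).
933 ≡ 1 (mod 4), so quadratic reciprocity gives (933/1985) = (1985/933). Reduce: 1985 ≡ 119 (mod 933). Now have -(119/933).
933 ≡ 1 (mod 4), so quadratic reciprocity gives (119/933) = (933/119). Reduce: 933 ≡ 100 (mod 119). Now have -(100/119).
Factor out 2: 100 = 2^2·25. Since 119 ≡ 7 (mod 8), (2/119) = +1, and (2/119)^2 = +1. Now have -(25/119).
25 ≡ 1 (mod 4), so quadratic reciprocity gives (25/119) = (119/25). Reduce: 119 ≡ 19 (mod 25). Now have -(19/25).
25 ≡ 1 (mod 4), so quadratic reciprocity gives (19/25) = (25/19). Reduce: 25 ≡ 6 (mod 19). Now have -(6/19).
Factor out 2: 6 = 2·3. Since 19 ≡ 3 (mod 8), (2/19) = -1. Now have (3/19).
Both 3 ≡ 3 and 19 ≡ 3 (mod 4), so reciprocity gives (3/19) = -(19/3). Reduce: 19 ≡ 1 (mod 3). Now have -(1/3).
(1/3) = 1. Collecting the sign factors: -1.
The Legendre symbol is -1, so x^2 ≡ -6888 (mod 4903) has no solution.

no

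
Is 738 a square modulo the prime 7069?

yes

(738/7069)
  = -(369/7069)    [7069 ≡ 5 mod 8 ⇒ (2/7069) = -1]
  = -(7069/369)    [QR: 369 ≡ 1 mod 4, sign kept]
  = -(58/369)    [7069 ≡ 58 mod 369]
  = -(29/369)    [369 ≡ 1 mod 8 ⇒ (2/369) = +1]
  = -(369/29)    [QR: 29 ≡ 1 mod 4, sign kept]
  = -(21/29)    [369 ≡ 21 mod 29]
  = -(29/21)    [QR: 21 ≡ 1 mod 4, sign kept]
  = -(8/21)    [29 ≡ 8 mod 21]
  = (1/21)    [21 ≡ 5 mod 8 ⇒ (2/21)^3 = -1]
  = 1    [(1/21) = 1]
(738/7069) = 1, and 7069 is prime, so 738 is a quadratic residue mod 7069.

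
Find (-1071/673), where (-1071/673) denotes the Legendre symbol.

-1

Pull out -1: (-1071/673) = (-1/673)·(1071/673). Since 673 ≡ 1 (mod 4), (-1/673) = +1. Now have (1071/673).
Reduce the numerator: 1071 ≡ 398 (mod 673), so (1071/673) = (398/673).
Factor out 2: 398 = 2·199. Since 673 ≡ 1 (mod 8), (2/673) = +1. Now have (199/673).
673 ≡ 1 (mod 4), so quadratic reciprocity gives (199/673) = (673/199). Reduce: 673 ≡ 76 (mod 199). Now have (76/199).
Factor out 2: 76 = 2^2·19. Since 199 ≡ 7 (mod 8), (2/199) = +1, and (2/199)^2 = +1. Now have (19/199).
Both 19 ≡ 3 and 199 ≡ 3 (mod 4), so reciprocity gives (19/199) = -(199/19). Reduce: 199 ≡ 9 (mod 19). Now have -(9/19).
9 ≡ 1 (mod 4), so quadratic reciprocity gives (9/19) = (19/9). Reduce: 19 ≡ 1 (mod 9). Now have -(1/9).
(1/9) = 1. Collecting the sign factors: -1.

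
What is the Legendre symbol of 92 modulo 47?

Reduce the numerator: 92 ≡ 45 (mod 47), so (92|47) = (45|47).
45 ≡ 1 (mod 4), so quadratic reciprocity gives (45|47) = (47|45). Reduce: 47 ≡ 2 (mod 45). Now have (2|45).
Factor out 2: 2 = 2. Since 45 ≡ 5 (mod 8), (2|45) = -1. Now have -(1|45).
(1|45) = 1. Collecting the sign factors: -1.

-1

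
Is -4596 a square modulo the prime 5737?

Pull out -1: (-4596/5737) = (-1/5737)·(4596/5737). Since 5737 ≡ 1 (mod 4), (-1/5737) = +1. Now have (4596/5737).
Factor out 2: 4596 = 2^2·1149. Since 5737 ≡ 1 (mod 8), (2/5737) = +1, and (2/5737)^2 = +1. Now have (1149/5737).
1149 ≡ 1 (mod 4), so quadratic reciprocity gives (1149/5737) = (5737/1149). Reduce: 5737 ≡ 1141 (mod 1149). Now have (1141/1149).
1141 ≡ 1 (mod 4), so quadratic reciprocity gives (1141/1149) = (1149/1141). Reduce: 1149 ≡ 8 (mod 1141). Now have (8/1141).
Factor out 2: 8 = 2^3. Since 1141 ≡ 5 (mod 8), (2/1141) = -1, and (2/1141)^3 = -1. Now have -(1/1141).
(1/1141) = 1. Collecting the sign factors: -1.
The Legendre symbol is -1, so x^2 ≡ -4596 (mod 5737) has no solution.

no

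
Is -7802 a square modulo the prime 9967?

(-7802/9967)
  = -(7802/9967)    [9967 ≡ 3 mod 4 ⇒ (-1/9967) = -1]
  = -(3901/9967)    [9967 ≡ 7 mod 8 ⇒ (2/9967) = +1]
  = -(9967/3901)    [QR: 3901 ≡ 1 mod 4, sign kept]
  = -(2165/3901)    [9967 ≡ 2165 mod 3901]
  = -(3901/2165)    [QR: 2165 ≡ 1 mod 4, sign kept]
  = -(1736/2165)    [3901 ≡ 1736 mod 2165]
  = (217/2165)    [2165 ≡ 5 mod 8 ⇒ (2/2165)^3 = -1]
  = (2165/217)    [QR: 217 ≡ 1 mod 4, sign kept]
  = (212/217)    [2165 ≡ 212 mod 217]
  = (53/217)    [217 ≡ 1 mod 8 ⇒ (2/217)^2 = +1]
  = (217/53)    [QR: 53 ≡ 1 mod 4, sign kept]
  = (5/53)    [217 ≡ 5 mod 53]
  = (53/5)    [QR: 5 ≡ 1 mod 4, sign kept]
  = (3/5)    [53 ≡ 3 mod 5]
  = (5/3)    [QR: 5 ≡ 1 mod 4, sign kept]
  = (2/3)    [5 ≡ 2 mod 3]
  = -(1/3)    [3 ≡ 3 mod 8 ⇒ (2/3) = -1]
  = -1    [(1/3) = 1]
The Legendre symbol is -1, so x^2 ≡ -7802 (mod 9967) has no solution.

no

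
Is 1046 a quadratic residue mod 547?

yes

Reduce the numerator: 1046 ≡ 499 (mod 547), so (1046|547) = (499|547).
Both 499 ≡ 3 and 547 ≡ 3 (mod 4), so reciprocity gives (499|547) = -(547|499). Reduce: 547 ≡ 48 (mod 499). Now have -(48|499).
Factor out 2: 48 = 2^4·3. Since 499 ≡ 3 (mod 8), (2|499) = -1, and (2|499)^4 = +1. Now have -(3|499).
Both 3 ≡ 3 and 499 ≡ 3 (mod 4), so reciprocity gives (3|499) = -(499|3). Reduce: 499 ≡ 1 (mod 3). Now have (1|3).
(1|3) = 1. Collecting the sign factors: 1.
(1046|547) = 1, and 547 is prime, so 1046 is a quadratic residue mod 547.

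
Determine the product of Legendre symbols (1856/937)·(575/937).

By multiplicativity, (1856·575/937) = (1856/937)·(575/937).
First factor (1856/937):
Reduce the numerator: 1856 ≡ 919 (mod 937), so (1856/937) = (919/937).
937 ≡ 1 (mod 4), so quadratic reciprocity gives (919/937) = (937/919). Reduce: 937 ≡ 18 (mod 919). Now have (18/919).
Factor out 2: 18 = 2·9. Since 919 ≡ 7 (mod 8), (2/919) = +1. Now have (9/919).
9 ≡ 1 (mod 4), so quadratic reciprocity gives (9/919) = (919/9). Reduce: 919 ≡ 1 (mod 9). Now have (1/9).
(1/9) = 1. Collecting the sign factors: 1.
Second factor (575/937):
937 ≡ 1 (mod 4), so quadratic reciprocity gives (575/937) = (937/575). Reduce: 937 ≡ 362 (mod 575). Now have (362/575).
Factor out 2: 362 = 2·181. Since 575 ≡ 7 (mod 8), (2/575) = +1. Now have (181/575).
181 ≡ 1 (mod 4), so quadratic reciprocity gives (181/575) = (575/181). Reduce: 575 ≡ 32 (mod 181). Now have (32/181).
Factor out 2: 32 = 2^5. Since 181 ≡ 5 (mod 8), (2/181) = -1, and (2/181)^5 = -1. Now have -(1/181).
(1/181) = 1. Collecting the sign factors: -1.
Product: (1)·(-1) = -1.

-1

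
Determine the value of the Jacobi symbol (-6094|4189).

-1

(-6094|4189)
  = (2284|4189)    [-6094 ≡ 2284 mod 4189]
  = (571|4189)    [4189 ≡ 5 mod 8 ⇒ (2|4189)^2 = +1]
  = (4189|571)    [QR: 4189 ≡ 1 mod 4, sign kept]
  = (192|571)    [4189 ≡ 192 mod 571]
  = (3|571)    [571 ≡ 3 mod 8 ⇒ (2|571)^6 = +1]
  = -(571|3)    [QR: both ≡ 3 mod 4, sign flips]
  = -(1|3)    [571 ≡ 1 mod 3]
  = -1    [(1|3) = 1]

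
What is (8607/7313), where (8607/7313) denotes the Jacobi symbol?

1

(8607/7313)
  = (1294/7313)    [8607 ≡ 1294 mod 7313]
  = (647/7313)    [7313 ≡ 1 mod 8 ⇒ (2/7313) = +1]
  = (7313/647)    [QR: 7313 ≡ 1 mod 4, sign kept]
  = (196/647)    [7313 ≡ 196 mod 647]
  = (49/647)    [647 ≡ 7 mod 8 ⇒ (2/647)^2 = +1]
  = (647/49)    [QR: 49 ≡ 1 mod 4, sign kept]
  = (10/49)    [647 ≡ 10 mod 49]
  = (5/49)    [49 ≡ 1 mod 8 ⇒ (2/49) = +1]
  = (49/5)    [QR: 5 ≡ 1 mod 4, sign kept]
  = (4/5)    [49 ≡ 4 mod 5]
  = (1/5)    [5 ≡ 5 mod 8 ⇒ (2/5)^2 = +1]
  = 1    [(1/5) = 1]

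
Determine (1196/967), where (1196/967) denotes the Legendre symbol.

Reduce the numerator: 1196 ≡ 229 (mod 967), so (1196/967) = (229/967).
229 ≡ 1 (mod 4), so quadratic reciprocity gives (229/967) = (967/229). Reduce: 967 ≡ 51 (mod 229). Now have (51/229).
229 ≡ 1 (mod 4), so quadratic reciprocity gives (51/229) = (229/51). Reduce: 229 ≡ 25 (mod 51). Now have (25/51).
25 ≡ 1 (mod 4), so quadratic reciprocity gives (25/51) = (51/25). Reduce: 51 ≡ 1 (mod 25). Now have (1/25).
(1/25) = 1. Collecting the sign factors: 1.

1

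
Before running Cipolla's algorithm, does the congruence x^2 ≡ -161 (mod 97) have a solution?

Reduce the numerator: -161 ≡ 33 (mod 97), so (-161/97) = (33/97).
33 ≡ 1 (mod 4), so quadratic reciprocity gives (33/97) = (97/33). Reduce: 97 ≡ 31 (mod 33). Now have (31/33).
33 ≡ 1 (mod 4), so quadratic reciprocity gives (31/33) = (33/31). Reduce: 33 ≡ 2 (mod 31). Now have (2/31).
Factor out 2: 2 = 2. Since 31 ≡ 7 (mod 8), (2/31) = +1. Now have (1/31).
(1/31) = 1. Collecting the sign factors: 1.
(-161/97) = 1, and 97 is prime, so -161 is a quadratic residue mod 97.

yes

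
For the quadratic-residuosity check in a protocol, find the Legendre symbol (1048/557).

-1

(1048/557)
  = (491/557)    [1048 ≡ 491 mod 557]
  = (557/491)    [QR: 557 ≡ 1 mod 4, sign kept]
  = (66/491)    [557 ≡ 66 mod 491]
  = -(33/491)    [491 ≡ 3 mod 8 ⇒ (2/491) = -1]
  = -(491/33)    [QR: 33 ≡ 1 mod 4, sign kept]
  = -(29/33)    [491 ≡ 29 mod 33]
  = -(33/29)    [QR: 29 ≡ 1 mod 4, sign kept]
  = -(4/29)    [33 ≡ 4 mod 29]
  = -(1/29)    [29 ≡ 5 mod 8 ⇒ (2/29)^2 = +1]
  = -1    [(1/29) = 1]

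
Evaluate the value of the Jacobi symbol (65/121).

1

(65/121)
  = (121/65)    [QR: 65 ≡ 1 mod 4, sign kept]
  = (56/65)    [121 ≡ 56 mod 65]
  = (7/65)    [65 ≡ 1 mod 8 ⇒ (2/65)^3 = +1]
  = (65/7)    [QR: 65 ≡ 1 mod 4, sign kept]
  = (2/7)    [65 ≡ 2 mod 7]
  = (1/7)    [7 ≡ 7 mod 8 ⇒ (2/7) = +1]
  = 1    [(1/7) = 1]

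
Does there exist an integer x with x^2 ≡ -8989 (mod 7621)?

yes

Reduce the numerator: -8989 ≡ 6253 (mod 7621), so (-8989/7621) = (6253/7621).
6253 ≡ 1 (mod 4), so quadratic reciprocity gives (6253/7621) = (7621/6253). Reduce: 7621 ≡ 1368 (mod 6253). Now have (1368/6253).
Factor out 2: 1368 = 2^3·171. Since 6253 ≡ 5 (mod 8), (2/6253) = -1, and (2/6253)^3 = -1. Now have -(171/6253).
6253 ≡ 1 (mod 4), so quadratic reciprocity gives (171/6253) = (6253/171). Reduce: 6253 ≡ 97 (mod 171). Now have -(97/171).
97 ≡ 1 (mod 4), so quadratic reciprocity gives (97/171) = (171/97). Reduce: 171 ≡ 74 (mod 97). Now have -(74/97).
Factor out 2: 74 = 2·37. Since 97 ≡ 1 (mod 8), (2/97) = +1. Now have -(37/97).
37 ≡ 1 (mod 4), so quadratic reciprocity gives (37/97) = (97/37). Reduce: 97 ≡ 23 (mod 37). Now have -(23/37).
37 ≡ 1 (mod 4), so quadratic reciprocity gives (23/37) = (37/23). Reduce: 37 ≡ 14 (mod 23). Now have -(14/23).
Factor out 2: 14 = 2·7. Since 23 ≡ 7 (mod 8), (2/23) = +1. Now have -(7/23).
Both 7 ≡ 3 and 23 ≡ 3 (mod 4), so reciprocity gives (7/23) = -(23/7). Reduce: 23 ≡ 2 (mod 7). Now have (2/7).
Factor out 2: 2 = 2. Since 7 ≡ 7 (mod 8), (2/7) = +1. Now have (1/7).
(1/7) = 1. Collecting the sign factors: 1.
The Legendre symbol is 1, so x^2 ≡ -8989 (mod 7621) has solution.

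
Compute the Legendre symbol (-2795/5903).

(-2795/5903)
  = (3108/5903)    [-2795 ≡ 3108 mod 5903]
  = (777/5903)    [5903 ≡ 7 mod 8 ⇒ (2/5903)^2 = +1]
  = (5903/777)    [QR: 777 ≡ 1 mod 4, sign kept]
  = (464/777)    [5903 ≡ 464 mod 777]
  = (29/777)    [777 ≡ 1 mod 8 ⇒ (2/777)^4 = +1]
  = (777/29)    [QR: 29 ≡ 1 mod 4, sign kept]
  = (23/29)    [777 ≡ 23 mod 29]
  = (29/23)    [QR: 29 ≡ 1 mod 4, sign kept]
  = (6/23)    [29 ≡ 6 mod 23]
  = (3/23)    [23 ≡ 7 mod 8 ⇒ (2/23) = +1]
  = -(23/3)    [QR: both ≡ 3 mod 4, sign flips]
  = -(2/3)    [23 ≡ 2 mod 3]
  = (1/3)    [3 ≡ 3 mod 8 ⇒ (2/3) = -1]
  = 1    [(1/3) = 1]

1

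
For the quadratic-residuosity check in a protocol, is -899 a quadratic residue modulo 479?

no

Reduce the numerator: -899 ≡ 59 (mod 479), so (-899/479) = (59/479).
Both 59 ≡ 3 and 479 ≡ 3 (mod 4), so reciprocity gives (59/479) = -(479/59). Reduce: 479 ≡ 7 (mod 59). Now have -(7/59).
Both 7 ≡ 3 and 59 ≡ 3 (mod 4), so reciprocity gives (7/59) = -(59/7). Reduce: 59 ≡ 3 (mod 7). Now have (3/7).
Both 3 ≡ 3 and 7 ≡ 3 (mod 4), so reciprocity gives (3/7) = -(7/3). Reduce: 7 ≡ 1 (mod 3). Now have -(1/3).
(1/3) = 1. Collecting the sign factors: -1.
(-899/479) = -1, and 479 is prime, so -899 is not a quadratic residue mod 479.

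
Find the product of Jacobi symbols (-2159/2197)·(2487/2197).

By multiplicativity, (-2159·2487/2197) = (-2159/2197)·(2487/2197).
First factor (-2159/2197):
Reduce the numerator: -2159 ≡ 38 (mod 2197), so (-2159/2197) = (38/2197).
Factor out 2: 38 = 2·19. Since 2197 ≡ 5 (mod 8), (2/2197) = -1. Now have -(19/2197).
2197 ≡ 1 (mod 4), so quadratic reciprocity gives (19/2197) = (2197/19). Reduce: 2197 ≡ 12 (mod 19). Now have -(12/19).
Factor out 2: 12 = 2^2·3. Since 19 ≡ 3 (mod 8), (2/19) = -1, and (2/19)^2 = +1. Now have -(3/19).
Both 3 ≡ 3 and 19 ≡ 3 (mod 4), so reciprocity gives (3/19) = -(19/3). Reduce: 19 ≡ 1 (mod 3). Now have (1/3).
(1/3) = 1. Collecting the sign factors: 1.
Second factor (2487/2197):
Reduce the numerator: 2487 ≡ 290 (mod 2197), so (2487/2197) = (290/2197).
Factor out 2: 290 = 2·145. Since 2197 ≡ 5 (mod 8), (2/2197) = -1. Now have -(145/2197).
145 ≡ 1 (mod 4), so quadratic reciprocity gives (145/2197) = (2197/145). Reduce: 2197 ≡ 22 (mod 145). Now have -(22/145).
Factor out 2: 22 = 2·11. Since 145 ≡ 1 (mod 8), (2/145) = +1. Now have -(11/145).
145 ≡ 1 (mod 4), so quadratic reciprocity gives (11/145) = (145/11). Reduce: 145 ≡ 2 (mod 11). Now have -(2/11).
Factor out 2: 2 = 2. Since 11 ≡ 3 (mod 8), (2/11) = -1. Now have (1/11).
(1/11) = 1. Collecting the sign factors: 1.
Product: (1)·(1) = 1.

1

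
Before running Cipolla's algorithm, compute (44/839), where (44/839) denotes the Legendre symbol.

(44/839)
  = (11/839)    [839 ≡ 7 mod 8 ⇒ (2/839)^2 = +1]
  = -(839/11)    [QR: both ≡ 3 mod 4, sign flips]
  = -(3/11)    [839 ≡ 3 mod 11]
  = (11/3)    [QR: both ≡ 3 mod 4, sign flips]
  = (2/3)    [11 ≡ 2 mod 3]
  = -(1/3)    [3 ≡ 3 mod 8 ⇒ (2/3) = -1]
  = -1    [(1/3) = 1]

-1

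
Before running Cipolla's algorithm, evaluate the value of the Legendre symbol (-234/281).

-1

Reduce the numerator: -234 ≡ 47 (mod 281), so (-234/281) = (47/281).
281 ≡ 1 (mod 4), so quadratic reciprocity gives (47/281) = (281/47). Reduce: 281 ≡ 46 (mod 47). Now have (46/47).
Factor out 2: 46 = 2·23. Since 47 ≡ 7 (mod 8), (2/47) = +1. Now have (23/47).
Both 23 ≡ 3 and 47 ≡ 3 (mod 4), so reciprocity gives (23/47) = -(47/23). Reduce: 47 ≡ 1 (mod 23). Now have -(1/23).
(1/23) = 1. Collecting the sign factors: -1.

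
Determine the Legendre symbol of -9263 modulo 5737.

(-9263/5737)
  = (2211/5737)    [-9263 ≡ 2211 mod 5737]
  = (5737/2211)    [QR: 5737 ≡ 1 mod 4, sign kept]
  = (1315/2211)    [5737 ≡ 1315 mod 2211]
  = -(2211/1315)    [QR: both ≡ 3 mod 4, sign flips]
  = -(896/1315)    [2211 ≡ 896 mod 1315]
  = (7/1315)    [1315 ≡ 3 mod 8 ⇒ (2/1315)^7 = -1]
  = -(1315/7)    [QR: both ≡ 3 mod 4, sign flips]
  = -(6/7)    [1315 ≡ 6 mod 7]
  = -(3/7)    [7 ≡ 7 mod 8 ⇒ (2/7) = +1]
  = (7/3)    [QR: both ≡ 3 mod 4, sign flips]
  = (1/3)    [7 ≡ 1 mod 3]
  = 1    [(1/3) = 1]

1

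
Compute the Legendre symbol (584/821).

-1

Factor out 2: 584 = 2^3·73. Since 821 ≡ 5 (mod 8), (2/821) = -1, and (2/821)^3 = -1. Now have -(73/821).
73 ≡ 1 (mod 4), so quadratic reciprocity gives (73/821) = (821/73). Reduce: 821 ≡ 18 (mod 73). Now have -(18/73).
Factor out 2: 18 = 2·9. Since 73 ≡ 1 (mod 8), (2/73) = +1. Now have -(9/73).
9 ≡ 1 (mod 4), so quadratic reciprocity gives (9/73) = (73/9). Reduce: 73 ≡ 1 (mod 9). Now have -(1/9).
(1/9) = 1. Collecting the sign factors: -1.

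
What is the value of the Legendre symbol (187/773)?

1

773 ≡ 1 (mod 4), so quadratic reciprocity gives (187/773) = (773/187). Reduce: 773 ≡ 25 (mod 187). Now have (25/187).
25 ≡ 1 (mod 4), so quadratic reciprocity gives (25/187) = (187/25). Reduce: 187 ≡ 12 (mod 25). Now have (12/25).
Factor out 2: 12 = 2^2·3. Since 25 ≡ 1 (mod 8), (2/25) = +1, and (2/25)^2 = +1. Now have (3/25).
25 ≡ 1 (mod 4), so quadratic reciprocity gives (3/25) = (25/3). Reduce: 25 ≡ 1 (mod 3). Now have (1/3).
(1/3) = 1. Collecting the sign factors: 1.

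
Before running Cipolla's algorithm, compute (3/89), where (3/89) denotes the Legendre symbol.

89 ≡ 1 (mod 4), so quadratic reciprocity gives (3/89) = (89/3). Reduce: 89 ≡ 2 (mod 3). Now have (2/3).
Factor out 2: 2 = 2. Since 3 ≡ 3 (mod 8), (2/3) = -1. Now have -(1/3).
(1/3) = 1. Collecting the sign factors: -1.

-1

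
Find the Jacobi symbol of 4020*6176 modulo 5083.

By multiplicativity, (4020·6176 / 5083) = (4020 / 5083)·(6176 / 5083).
First factor (4020 / 5083):
Factor out 2: 4020 = 2^2·1005. Since 5083 ≡ 3 (mod 8), (2 / 5083) = -1, and (2 / 5083)^2 = +1. Now have (1005 / 5083).
1005 ≡ 1 (mod 4), so quadratic reciprocity gives (1005 / 5083) = (5083 / 1005). Reduce: 5083 ≡ 58 (mod 1005). Now have (58 / 1005).
Factor out 2: 58 = 2·29. Since 1005 ≡ 5 (mod 8), (2 / 1005) = -1. Now have -(29 / 1005).
29 ≡ 1 (mod 4), so quadratic reciprocity gives (29 / 1005) = (1005 / 29). Reduce: 1005 ≡ 19 (mod 29). Now have -(19 / 29).
29 ≡ 1 (mod 4), so quadratic reciprocity gives (19 / 29) = (29 / 19). Reduce: 29 ≡ 10 (mod 19). Now have -(10 / 19).
Factor out 2: 10 = 2·5. Since 19 ≡ 3 (mod 8), (2 / 19) = -1. Now have (5 / 19).
5 ≡ 1 (mod 4), so quadratic reciprocity gives (5 / 19) = (19 / 5). Reduce: 19 ≡ 4 (mod 5). Now have (4 / 5).
Factor out 2: 4 = 2^2. Since 5 ≡ 5 (mod 8), (2 / 5) = -1, and (2 / 5)^2 = +1. Now have (1 / 5).
(1 / 5) = 1. Collecting the sign factors: 1.
Second factor (6176 / 5083):
Reduce the numerator: 6176 ≡ 1093 (mod 5083), so (6176 / 5083) = (1093 / 5083).
1093 ≡ 1 (mod 4), so quadratic reciprocity gives (1093 / 5083) = (5083 / 1093). Reduce: 5083 ≡ 711 (mod 1093). Now have (711 / 1093).
1093 ≡ 1 (mod 4), so quadratic reciprocity gives (711 / 1093) = (1093 / 711). Reduce: 1093 ≡ 382 (mod 711). Now have (382 / 711).
Factor out 2: 382 = 2·191. Since 711 ≡ 7 (mod 8), (2 / 711) = +1. Now have (191 / 711).
Both 191 ≡ 3 and 711 ≡ 3 (mod 4), so reciprocity gives (191 / 711) = -(711 / 191). Reduce: 711 ≡ 138 (mod 191). Now have -(138 / 191).
Factor out 2: 138 = 2·69. Since 191 ≡ 7 (mod 8), (2 / 191) = +1. Now have -(69 / 191).
69 ≡ 1 (mod 4), so quadratic reciprocity gives (69 / 191) = (191 / 69). Reduce: 191 ≡ 53 (mod 69). Now have -(53 / 69).
53 ≡ 1 (mod 4), so quadratic reciprocity gives (53 / 69) = (69 / 53). Reduce: 69 ≡ 16 (mod 53). Now have -(16 / 53).
Factor out 2: 16 = 2^4. Since 53 ≡ 5 (mod 8), (2 / 53) = -1, and (2 / 53)^4 = +1. Now have -(1 / 53).
(1 / 53) = 1. Collecting the sign factors: -1.
Product: (1)·(-1) = -1.

-1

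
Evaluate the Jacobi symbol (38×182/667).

-1

By multiplicativity, (38·182/667) = (38/667)·(182/667).
First factor (38/667):
(38/667)
  = -(19/667)    [667 ≡ 3 mod 8 ⇒ (2/667) = -1]
  = (667/19)    [QR: both ≡ 3 mod 4, sign flips]
  = (2/19)    [667 ≡ 2 mod 19]
  = -(1/19)    [19 ≡ 3 mod 8 ⇒ (2/19) = -1]
  = -1    [(1/19) = 1]
Second factor (182/667):
(182/667)
  = -(91/667)    [667 ≡ 3 mod 8 ⇒ (2/667) = -1]
  = (667/91)    [QR: both ≡ 3 mod 4, sign flips]
  = (30/91)    [667 ≡ 30 mod 91]
  = -(15/91)    [91 ≡ 3 mod 8 ⇒ (2/91) = -1]
  = (91/15)    [QR: both ≡ 3 mod 4, sign flips]
  = (1/15)    [91 ≡ 1 mod 15]
  = 1    [(1/15) = 1]
Product: (-1)·(1) = -1.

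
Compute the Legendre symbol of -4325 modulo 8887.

Pull out -1: (-4325/8887) = (-1/8887)·(4325/8887). Since 8887 ≡ 3 (mod 4), (-1/8887) = -1. Now have -(4325/8887).
4325 ≡ 1 (mod 4), so quadratic reciprocity gives (4325/8887) = (8887/4325). Reduce: 8887 ≡ 237 (mod 4325). Now have -(237/4325).
237 ≡ 1 (mod 4), so quadratic reciprocity gives (237/4325) = (4325/237). Reduce: 4325 ≡ 59 (mod 237). Now have -(59/237).
237 ≡ 1 (mod 4), so quadratic reciprocity gives (59/237) = (237/59). Reduce: 237 ≡ 1 (mod 59). Now have -(1/59).
(1/59) = 1. Collecting the sign factors: -1.

-1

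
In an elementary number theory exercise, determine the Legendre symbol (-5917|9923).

(-5917|9923)
  = -(5917|9923)    [9923 ≡ 3 mod 4 ⇒ (-1|9923) = -1]
  = -(9923|5917)    [QR: 5917 ≡ 1 mod 4, sign kept]
  = -(4006|5917)    [9923 ≡ 4006 mod 5917]
  = (2003|5917)    [5917 ≡ 5 mod 8 ⇒ (2|5917) = -1]
  = (5917|2003)    [QR: 5917 ≡ 1 mod 4, sign kept]
  = (1911|2003)    [5917 ≡ 1911 mod 2003]
  = -(2003|1911)    [QR: both ≡ 3 mod 4, sign flips]
  = -(92|1911)    [2003 ≡ 92 mod 1911]
  = -(23|1911)    [1911 ≡ 7 mod 8 ⇒ (2|1911)^2 = +1]
  = (1911|23)    [QR: both ≡ 3 mod 4, sign flips]
  = (2|23)    [1911 ≡ 2 mod 23]
  = (1|23)    [23 ≡ 7 mod 8 ⇒ (2|23) = +1]
  = 1    [(1|23) = 1]

1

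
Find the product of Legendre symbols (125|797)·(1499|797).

By multiplicativity, (125·1499|797) = (125|797)·(1499|797).
First factor (125|797):
125 ≡ 1 (mod 4), so quadratic reciprocity gives (125|797) = (797|125). Reduce: 797 ≡ 47 (mod 125). Now have (47|125).
125 ≡ 1 (mod 4), so quadratic reciprocity gives (47|125) = (125|47). Reduce: 125 ≡ 31 (mod 47). Now have (31|47).
Both 31 ≡ 3 and 47 ≡ 3 (mod 4), so reciprocity gives (31|47) = -(47|31). Reduce: 47 ≡ 16 (mod 31). Now have -(16|31).
Factor out 2: 16 = 2^4. Since 31 ≡ 7 (mod 8), (2|31) = +1, and (2|31)^4 = +1. Now have -(1|31).
(1|31) = 1. Collecting the sign factors: -1.
Second factor (1499|797):
Reduce the numerator: 1499 ≡ 702 (mod 797), so (1499|797) = (702|797).
Factor out 2: 702 = 2·351. Since 797 ≡ 5 (mod 8), (2|797) = -1. Now have -(351|797).
797 ≡ 1 (mod 4), so quadratic reciprocity gives (351|797) = (797|351). Reduce: 797 ≡ 95 (mod 351). Now have -(95|351).
Both 95 ≡ 3 and 351 ≡ 3 (mod 4), so reciprocity gives (95|351) = -(351|95). Reduce: 351 ≡ 66 (mod 95). Now have (66|95).
Factor out 2: 66 = 2·33. Since 95 ≡ 7 (mod 8), (2|95) = +1. Now have (33|95).
33 ≡ 1 (mod 4), so quadratic reciprocity gives (33|95) = (95|33). Reduce: 95 ≡ 29 (mod 33). Now have (29|33).
29 ≡ 1 (mod 4), so quadratic reciprocity gives (29|33) = (33|29). Reduce: 33 ≡ 4 (mod 29). Now have (4|29).
Factor out 2: 4 = 2^2. Since 29 ≡ 5 (mod 8), (2|29) = -1, and (2|29)^2 = +1. Now have (1|29).
(1|29) = 1. Collecting the sign factors: 1.
Product: (-1)·(1) = -1.

-1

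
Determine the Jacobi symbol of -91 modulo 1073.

(-91/1073)
  = (982/1073)    [-91 ≡ 982 mod 1073]
  = (491/1073)    [1073 ≡ 1 mod 8 ⇒ (2/1073) = +1]
  = (1073/491)    [QR: 1073 ≡ 1 mod 4, sign kept]
  = (91/491)    [1073 ≡ 91 mod 491]
  = -(491/91)    [QR: both ≡ 3 mod 4, sign flips]
  = -(36/91)    [491 ≡ 36 mod 91]
  = -(9/91)    [91 ≡ 3 mod 8 ⇒ (2/91)^2 = +1]
  = -(91/9)    [QR: 9 ≡ 1 mod 4, sign kept]
  = -(1/9)    [91 ≡ 1 mod 9]
  = -1    [(1/9) = 1]

-1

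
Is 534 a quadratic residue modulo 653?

no

(534/653)
  = -(267/653)    [653 ≡ 5 mod 8 ⇒ (2/653) = -1]
  = -(653/267)    [QR: 653 ≡ 1 mod 4, sign kept]
  = -(119/267)    [653 ≡ 119 mod 267]
  = (267/119)    [QR: both ≡ 3 mod 4, sign flips]
  = (29/119)    [267 ≡ 29 mod 119]
  = (119/29)    [QR: 29 ≡ 1 mod 4, sign kept]
  = (3/29)    [119 ≡ 3 mod 29]
  = (29/3)    [QR: 29 ≡ 1 mod 4, sign kept]
  = (2/3)    [29 ≡ 2 mod 3]
  = -(1/3)    [3 ≡ 3 mod 8 ⇒ (2/3) = -1]
  = -1    [(1/3) = 1]
(534/653) = -1, and 653 is prime, so 534 is not a quadratic residue mod 653.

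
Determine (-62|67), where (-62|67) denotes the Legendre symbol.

-1

(-62|67)
  = (5|67)    [-62 ≡ 5 mod 67]
  = (67|5)    [QR: 5 ≡ 1 mod 4, sign kept]
  = (2|5)    [67 ≡ 2 mod 5]
  = -(1|5)    [5 ≡ 5 mod 8 ⇒ (2|5) = -1]
  = -1    [(1|5) = 1]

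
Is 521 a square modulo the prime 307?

(521/307)
  = (214/307)    [521 ≡ 214 mod 307]
  = -(107/307)    [307 ≡ 3 mod 8 ⇒ (2/307) = -1]
  = (307/107)    [QR: both ≡ 3 mod 4, sign flips]
  = (93/107)    [307 ≡ 93 mod 107]
  = (107/93)    [QR: 93 ≡ 1 mod 4, sign kept]
  = (14/93)    [107 ≡ 14 mod 93]
  = -(7/93)    [93 ≡ 5 mod 8 ⇒ (2/93) = -1]
  = -(93/7)    [QR: 93 ≡ 1 mod 4, sign kept]
  = -(2/7)    [93 ≡ 2 mod 7]
  = -(1/7)    [7 ≡ 7 mod 8 ⇒ (2/7) = +1]
  = -1    [(1/7) = 1]
(521/307) = -1, and 307 is prime, so 521 is not a quadratic residue mod 307.

no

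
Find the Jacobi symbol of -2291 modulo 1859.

(-2291/1859)
  = (1427/1859)    [-2291 ≡ 1427 mod 1859]
  = -(1859/1427)    [QR: both ≡ 3 mod 4, sign flips]
  = -(432/1427)    [1859 ≡ 432 mod 1427]
  = -(27/1427)    [1427 ≡ 3 mod 8 ⇒ (2/1427)^4 = +1]
  = (1427/27)    [QR: both ≡ 3 mod 4, sign flips]
  = (23/27)    [1427 ≡ 23 mod 27]
  = -(27/23)    [QR: both ≡ 3 mod 4, sign flips]
  = -(4/23)    [27 ≡ 4 mod 23]
  = -(1/23)    [23 ≡ 7 mod 8 ⇒ (2/23)^2 = +1]
  = -1    [(1/23) = 1]

-1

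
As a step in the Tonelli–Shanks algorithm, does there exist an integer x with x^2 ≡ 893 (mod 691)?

Reduce the numerator: 893 ≡ 202 (mod 691), so (893|691) = (202|691).
Factor out 2: 202 = 2·101. Since 691 ≡ 3 (mod 8), (2|691) = -1. Now have -(101|691).
101 ≡ 1 (mod 4), so quadratic reciprocity gives (101|691) = (691|101). Reduce: 691 ≡ 85 (mod 101). Now have -(85|101).
85 ≡ 1 (mod 4), so quadratic reciprocity gives (85|101) = (101|85). Reduce: 101 ≡ 16 (mod 85). Now have -(16|85).
Factor out 2: 16 = 2^4. Since 85 ≡ 5 (mod 8), (2|85) = -1, and (2|85)^4 = +1. Now have -(1|85).
(1|85) = 1. Collecting the sign factors: -1.
(893|691) = -1, and 691 is prime, so 893 is not a quadratic residue mod 691.

no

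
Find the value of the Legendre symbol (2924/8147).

Factor out 2: 2924 = 2^2·731. Since 8147 ≡ 3 (mod 8), (2/8147) = -1, and (2/8147)^2 = +1. Now have (731/8147).
Both 731 ≡ 3 and 8147 ≡ 3 (mod 4), so reciprocity gives (731/8147) = -(8147/731). Reduce: 8147 ≡ 106 (mod 731). Now have -(106/731).
Factor out 2: 106 = 2·53. Since 731 ≡ 3 (mod 8), (2/731) = -1. Now have (53/731).
53 ≡ 1 (mod 4), so quadratic reciprocity gives (53/731) = (731/53). Reduce: 731 ≡ 42 (mod 53). Now have (42/53).
Factor out 2: 42 = 2·21. Since 53 ≡ 5 (mod 8), (2/53) = -1. Now have -(21/53).
21 ≡ 1 (mod 4), so quadratic reciprocity gives (21/53) = (53/21). Reduce: 53 ≡ 11 (mod 21). Now have -(11/21).
21 ≡ 1 (mod 4), so quadratic reciprocity gives (11/21) = (21/11). Reduce: 21 ≡ 10 (mod 11). Now have -(10/11).
Factor out 2: 10 = 2·5. Since 11 ≡ 3 (mod 8), (2/11) = -1. Now have (5/11).
5 ≡ 1 (mod 4), so quadratic reciprocity gives (5/11) = (11/5). Reduce: 11 ≡ 1 (mod 5). Now have (1/5).
(1/5) = 1. Collecting the sign factors: 1.

1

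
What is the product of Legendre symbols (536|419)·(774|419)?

-1

By multiplicativity, (536·774|419) = (536|419)·(774|419).
First factor (536|419):
(536|419)
  = (117|419)    [536 ≡ 117 mod 419]
  = (419|117)    [QR: 117 ≡ 1 mod 4, sign kept]
  = (68|117)    [419 ≡ 68 mod 117]
  = (17|117)    [117 ≡ 5 mod 8 ⇒ (2|117)^2 = +1]
  = (117|17)    [QR: 17 ≡ 1 mod 4, sign kept]
  = (15|17)    [117 ≡ 15 mod 17]
  = (17|15)    [QR: 17 ≡ 1 mod 4, sign kept]
  = (2|15)    [17 ≡ 2 mod 15]
  = (1|15)    [15 ≡ 7 mod 8 ⇒ (2|15) = +1]
  = 1    [(1|15) = 1]
Second factor (774|419):
(774|419)
  = (355|419)    [774 ≡ 355 mod 419]
  = -(419|355)    [QR: both ≡ 3 mod 4, sign flips]
  = -(64|355)    [419 ≡ 64 mod 355]
  = -(1|355)    [355 ≡ 3 mod 8 ⇒ (2|355)^6 = +1]
  = -1    [(1|355) = 1]
Product: (1)·(-1) = -1.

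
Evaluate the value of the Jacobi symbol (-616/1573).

(-616/1573)
  = (957/1573)    [-616 ≡ 957 mod 1573]
  = (1573/957)    [QR: 957 ≡ 1 mod 4, sign kept]
  = (616/957)    [1573 ≡ 616 mod 957]
  = -(77/957)    [957 ≡ 5 mod 8 ⇒ (2/957)^3 = -1]
  = -(957/77)    [QR: 77 ≡ 1 mod 4, sign kept]
  = -(33/77)    [957 ≡ 33 mod 77]
  = -(77/33)    [QR: 33 ≡ 1 mod 4, sign kept]
  = -(11/33)    [77 ≡ 11 mod 33]
  = -(33/11)    [QR: 33 ≡ 1 mod 4, sign kept]
  = -(0/11)    [33 ≡ 0 mod 11]
  = 0    [numerator 0, gcd > 1]

0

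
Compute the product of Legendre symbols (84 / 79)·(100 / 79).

1

By multiplicativity, (84·100 / 79) = (84 / 79)·(100 / 79).
First factor (84 / 79):
Reduce the numerator: 84 ≡ 5 (mod 79), so (84 / 79) = (5 / 79).
5 ≡ 1 (mod 4), so quadratic reciprocity gives (5 / 79) = (79 / 5). Reduce: 79 ≡ 4 (mod 5). Now have (4 / 5).
Factor out 2: 4 = 2^2. Since 5 ≡ 5 (mod 8), (2 / 5) = -1, and (2 / 5)^2 = +1. Now have (1 / 5).
(1 / 5) = 1. Collecting the sign factors: 1.
Second factor (100 / 79):
Reduce the numerator: 100 ≡ 21 (mod 79), so (100 / 79) = (21 / 79).
21 ≡ 1 (mod 4), so quadratic reciprocity gives (21 / 79) = (79 / 21). Reduce: 79 ≡ 16 (mod 21). Now have (16 / 21).
Factor out 2: 16 = 2^4. Since 21 ≡ 5 (mod 8), (2 / 21) = -1, and (2 / 21)^4 = +1. Now have (1 / 21).
(1 / 21) = 1. Collecting the sign factors: 1.
Product: (1)·(1) = 1.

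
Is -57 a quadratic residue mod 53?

(-57|53)
  = (57|53)    [53 ≡ 1 mod 4 ⇒ (-1|53) = +1]
  = (4|53)    [57 ≡ 4 mod 53]
  = (1|53)    [53 ≡ 5 mod 8 ⇒ (2|53)^2 = +1]
  = 1    [(1|53) = 1]
(-57|53) = 1, and 53 is prime, so -57 is a quadratic residue mod 53.

yes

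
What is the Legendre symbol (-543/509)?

Pull out -1: (-543/509) = (-1/509)·(543/509). Since 509 ≡ 1 (mod 4), (-1/509) = +1. Now have (543/509).
Reduce the numerator: 543 ≡ 34 (mod 509), so (543/509) = (34/509).
Factor out 2: 34 = 2·17. Since 509 ≡ 5 (mod 8), (2/509) = -1. Now have -(17/509).
17 ≡ 1 (mod 4), so quadratic reciprocity gives (17/509) = (509/17). Reduce: 509 ≡ 16 (mod 17). Now have -(16/17).
Factor out 2: 16 = 2^4. Since 17 ≡ 1 (mod 8), (2/17) = +1, and (2/17)^4 = +1. Now have -(1/17).
(1/17) = 1. Collecting the sign factors: -1.

-1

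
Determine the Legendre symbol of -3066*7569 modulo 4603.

1

By multiplicativity, (-3066·7569/4603) = (-3066/4603)·(7569/4603).
First factor (-3066/4603):
Pull out -1: (-3066/4603) = (-1/4603)·(3066/4603). Since 4603 ≡ 3 (mod 4), (-1/4603) = -1. Now have -(3066/4603).
Factor out 2: 3066 = 2·1533. Since 4603 ≡ 3 (mod 8), (2/4603) = -1. Now have (1533/4603).
1533 ≡ 1 (mod 4), so quadratic reciprocity gives (1533/4603) = (4603/1533). Reduce: 4603 ≡ 4 (mod 1533). Now have (4/1533).
Factor out 2: 4 = 2^2. Since 1533 ≡ 5 (mod 8), (2/1533) = -1, and (2/1533)^2 = +1. Now have (1/1533).
(1/1533) = 1. Collecting the sign factors: 1.
Second factor (7569/4603):
Reduce the numerator: 7569 ≡ 2966 (mod 4603), so (7569/4603) = (2966/4603).
Factor out 2: 2966 = 2·1483. Since 4603 ≡ 3 (mod 8), (2/4603) = -1. Now have -(1483/4603).
Both 1483 ≡ 3 and 4603 ≡ 3 (mod 4), so reciprocity gives (1483/4603) = -(4603/1483). Reduce: 4603 ≡ 154 (mod 1483). Now have (154/1483).
Factor out 2: 154 = 2·77. Since 1483 ≡ 3 (mod 8), (2/1483) = -1. Now have -(77/1483).
77 ≡ 1 (mod 4), so quadratic reciprocity gives (77/1483) = (1483/77). Reduce: 1483 ≡ 20 (mod 77). Now have -(20/77).
Factor out 2: 20 = 2^2·5. Since 77 ≡ 5 (mod 8), (2/77) = -1, and (2/77)^2 = +1. Now have -(5/77).
5 ≡ 1 (mod 4), so quadratic reciprocity gives (5/77) = (77/5). Reduce: 77 ≡ 2 (mod 5). Now have -(2/5).
Factor out 2: 2 = 2. Since 5 ≡ 5 (mod 8), (2/5) = -1. Now have (1/5).
(1/5) = 1. Collecting the sign factors: 1.
Product: (1)·(1) = 1.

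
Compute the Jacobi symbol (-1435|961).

1

Pull out -1: (-1435|961) = (-1|961)·(1435|961). Since 961 ≡ 1 (mod 4), (-1|961) = +1. Now have (1435|961).
Reduce the numerator: 1435 ≡ 474 (mod 961), so (1435|961) = (474|961).
Factor out 2: 474 = 2·237. Since 961 ≡ 1 (mod 8), (2|961) = +1. Now have (237|961).
237 ≡ 1 (mod 4), so quadratic reciprocity gives (237|961) = (961|237). Reduce: 961 ≡ 13 (mod 237). Now have (13|237).
13 ≡ 1 (mod 4), so quadratic reciprocity gives (13|237) = (237|13). Reduce: 237 ≡ 3 (mod 13). Now have (3|13).
13 ≡ 1 (mod 4), so quadratic reciprocity gives (3|13) = (13|3). Reduce: 13 ≡ 1 (mod 3). Now have (1|3).
(1|3) = 1. Collecting the sign factors: 1.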